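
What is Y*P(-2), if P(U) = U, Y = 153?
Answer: -306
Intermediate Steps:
Y*P(-2) = 153*(-2) = -306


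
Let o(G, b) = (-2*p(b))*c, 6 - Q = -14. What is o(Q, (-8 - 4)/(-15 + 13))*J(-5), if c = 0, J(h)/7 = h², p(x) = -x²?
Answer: 0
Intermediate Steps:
Q = 20 (Q = 6 - 1*(-14) = 6 + 14 = 20)
J(h) = 7*h²
o(G, b) = 0 (o(G, b) = -(-2)*b²*0 = (2*b²)*0 = 0)
o(Q, (-8 - 4)/(-15 + 13))*J(-5) = 0*(7*(-5)²) = 0*(7*25) = 0*175 = 0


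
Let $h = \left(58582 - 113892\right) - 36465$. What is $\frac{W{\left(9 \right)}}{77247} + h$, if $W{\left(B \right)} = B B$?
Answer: $- \frac{262568272}{2861} \approx -91775.0$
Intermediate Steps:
$h = -91775$ ($h = -55310 - 36465 = -91775$)
$W{\left(B \right)} = B^{2}$
$\frac{W{\left(9 \right)}}{77247} + h = \frac{9^{2}}{77247} - 91775 = 81 \cdot \frac{1}{77247} - 91775 = \frac{3}{2861} - 91775 = - \frac{262568272}{2861}$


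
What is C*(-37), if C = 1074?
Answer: -39738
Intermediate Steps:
C*(-37) = 1074*(-37) = -39738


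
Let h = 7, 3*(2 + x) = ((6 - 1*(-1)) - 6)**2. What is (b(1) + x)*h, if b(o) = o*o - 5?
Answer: -119/3 ≈ -39.667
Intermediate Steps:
b(o) = -5 + o**2 (b(o) = o**2 - 5 = -5 + o**2)
x = -5/3 (x = -2 + ((6 - 1*(-1)) - 6)**2/3 = -2 + ((6 + 1) - 6)**2/3 = -2 + (7 - 6)**2/3 = -2 + (1/3)*1**2 = -2 + (1/3)*1 = -2 + 1/3 = -5/3 ≈ -1.6667)
(b(1) + x)*h = ((-5 + 1**2) - 5/3)*7 = ((-5 + 1) - 5/3)*7 = (-4 - 5/3)*7 = -17/3*7 = -119/3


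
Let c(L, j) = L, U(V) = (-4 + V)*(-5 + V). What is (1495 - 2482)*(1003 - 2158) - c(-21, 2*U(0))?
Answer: 1140006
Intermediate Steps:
U(V) = (-5 + V)*(-4 + V)
(1495 - 2482)*(1003 - 2158) - c(-21, 2*U(0)) = (1495 - 2482)*(1003 - 2158) - 1*(-21) = -987*(-1155) + 21 = 1139985 + 21 = 1140006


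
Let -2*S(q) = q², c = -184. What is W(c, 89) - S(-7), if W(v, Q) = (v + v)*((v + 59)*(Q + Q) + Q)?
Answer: 16310545/2 ≈ 8.1553e+6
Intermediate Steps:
W(v, Q) = 2*v*(Q + 2*Q*(59 + v)) (W(v, Q) = (2*v)*((59 + v)*(2*Q) + Q) = (2*v)*(2*Q*(59 + v) + Q) = (2*v)*(Q + 2*Q*(59 + v)) = 2*v*(Q + 2*Q*(59 + v)))
S(q) = -q²/2
W(c, 89) - S(-7) = 2*89*(-184)*(119 + 2*(-184)) - (-1)*(-7)²/2 = 2*89*(-184)*(119 - 368) - (-1)*49/2 = 2*89*(-184)*(-249) - 1*(-49/2) = 8155248 + 49/2 = 16310545/2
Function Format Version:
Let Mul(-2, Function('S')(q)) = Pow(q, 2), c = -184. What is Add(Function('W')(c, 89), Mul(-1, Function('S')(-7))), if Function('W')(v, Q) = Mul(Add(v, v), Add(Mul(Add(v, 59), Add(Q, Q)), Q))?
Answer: Rational(16310545, 2) ≈ 8.1553e+6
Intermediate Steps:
Function('W')(v, Q) = Mul(2, v, Add(Q, Mul(2, Q, Add(59, v)))) (Function('W')(v, Q) = Mul(Mul(2, v), Add(Mul(Add(59, v), Mul(2, Q)), Q)) = Mul(Mul(2, v), Add(Mul(2, Q, Add(59, v)), Q)) = Mul(Mul(2, v), Add(Q, Mul(2, Q, Add(59, v)))) = Mul(2, v, Add(Q, Mul(2, Q, Add(59, v)))))
Function('S')(q) = Mul(Rational(-1, 2), Pow(q, 2))
Add(Function('W')(c, 89), Mul(-1, Function('S')(-7))) = Add(Mul(2, 89, -184, Add(119, Mul(2, -184))), Mul(-1, Mul(Rational(-1, 2), Pow(-7, 2)))) = Add(Mul(2, 89, -184, Add(119, -368)), Mul(-1, Mul(Rational(-1, 2), 49))) = Add(Mul(2, 89, -184, -249), Mul(-1, Rational(-49, 2))) = Add(8155248, Rational(49, 2)) = Rational(16310545, 2)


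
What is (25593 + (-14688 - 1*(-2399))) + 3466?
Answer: 16770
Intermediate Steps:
(25593 + (-14688 - 1*(-2399))) + 3466 = (25593 + (-14688 + 2399)) + 3466 = (25593 - 12289) + 3466 = 13304 + 3466 = 16770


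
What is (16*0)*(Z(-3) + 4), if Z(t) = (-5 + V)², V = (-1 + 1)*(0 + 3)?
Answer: 0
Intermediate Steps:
V = 0 (V = 0*3 = 0)
Z(t) = 25 (Z(t) = (-5 + 0)² = (-5)² = 25)
(16*0)*(Z(-3) + 4) = (16*0)*(25 + 4) = 0*29 = 0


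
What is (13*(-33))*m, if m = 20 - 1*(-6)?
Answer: -11154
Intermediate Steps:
m = 26 (m = 20 + 6 = 26)
(13*(-33))*m = (13*(-33))*26 = -429*26 = -11154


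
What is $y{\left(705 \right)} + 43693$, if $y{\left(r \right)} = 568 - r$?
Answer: $43556$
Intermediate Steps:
$y{\left(705 \right)} + 43693 = \left(568 - 705\right) + 43693 = -137 + 43693 = 43556$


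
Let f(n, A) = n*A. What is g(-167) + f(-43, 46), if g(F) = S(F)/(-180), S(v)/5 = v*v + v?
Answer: -49465/18 ≈ -2748.1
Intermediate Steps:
f(n, A) = A*n
S(v) = 5*v + 5*v² (S(v) = 5*(v*v + v) = 5*(v² + v) = 5*(v + v²) = 5*v + 5*v²)
g(F) = -F*(1 + F)/36 (g(F) = (5*F*(1 + F))/(-180) = (5*F*(1 + F))*(-1/180) = -F*(1 + F)/36)
g(-167) + f(-43, 46) = -1/36*(-167)*(1 - 167) + 46*(-43) = -1/36*(-167)*(-166) - 1978 = -13861/18 - 1978 = -49465/18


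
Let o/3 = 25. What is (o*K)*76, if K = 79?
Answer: 450300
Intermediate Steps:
o = 75 (o = 3*25 = 75)
(o*K)*76 = (75*79)*76 = 5925*76 = 450300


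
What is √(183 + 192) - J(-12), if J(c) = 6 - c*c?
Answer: 138 + 5*√15 ≈ 157.36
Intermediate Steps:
J(c) = 6 - c²
√(183 + 192) - J(-12) = √(183 + 192) - (6 - 1*(-12)²) = √375 - (6 - 1*144) = 5*√15 - (6 - 144) = 5*√15 - 1*(-138) = 5*√15 + 138 = 138 + 5*√15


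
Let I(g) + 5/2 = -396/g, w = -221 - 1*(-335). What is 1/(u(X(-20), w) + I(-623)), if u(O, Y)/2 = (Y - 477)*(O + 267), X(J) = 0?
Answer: -1246/241529455 ≈ -5.1588e-6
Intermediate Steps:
w = 114 (w = -221 + 335 = 114)
u(O, Y) = 2*(-477 + Y)*(267 + O) (u(O, Y) = 2*((Y - 477)*(O + 267)) = 2*((-477 + Y)*(267 + O)) = 2*(-477 + Y)*(267 + O))
I(g) = -5/2 - 396/g
1/(u(X(-20), w) + I(-623)) = 1/((-254718 - 954*0 + 534*114 + 2*0*114) + (-5/2 - 396/(-623))) = 1/((-254718 + 0 + 60876 + 0) + (-5/2 - 396*(-1/623))) = 1/(-193842 + (-5/2 + 396/623)) = 1/(-193842 - 2323/1246) = 1/(-241529455/1246) = -1246/241529455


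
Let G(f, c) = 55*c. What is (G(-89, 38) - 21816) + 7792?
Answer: -11934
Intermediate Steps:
(G(-89, 38) - 21816) + 7792 = (55*38 - 21816) + 7792 = (2090 - 21816) + 7792 = -19726 + 7792 = -11934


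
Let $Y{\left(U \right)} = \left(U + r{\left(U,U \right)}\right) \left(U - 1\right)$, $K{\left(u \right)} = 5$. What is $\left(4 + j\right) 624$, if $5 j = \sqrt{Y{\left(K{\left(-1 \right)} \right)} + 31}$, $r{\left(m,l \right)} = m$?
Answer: $2496 + \frac{624 \sqrt{71}}{5} \approx 3547.6$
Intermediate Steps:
$Y{\left(U \right)} = 2 U \left(-1 + U\right)$ ($Y{\left(U \right)} = \left(U + U\right) \left(U - 1\right) = 2 U \left(-1 + U\right)$)
$j = \frac{\sqrt{71}}{5}$ ($j = \frac{\sqrt{2 \cdot 5 \left(-1 + 5\right) + 31}}{5} = \frac{\sqrt{2 \cdot 5 \cdot 4 + 31}}{5} = \frac{\sqrt{40 + 31}}{5} = \frac{\sqrt{71}}{5} \approx 1.6852$)
$\left(4 + j\right) 624 = \left(4 + \frac{\sqrt{71}}{5}\right) 624 = 2496 + \frac{624 \sqrt{71}}{5}$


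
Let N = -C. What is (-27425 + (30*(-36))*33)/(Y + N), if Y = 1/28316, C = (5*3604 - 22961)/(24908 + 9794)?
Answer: -30984522917540/69972029 ≈ -4.4281e+5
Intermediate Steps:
C = -4941/34702 (C = (18020 - 22961)/34702 = -4941*1/34702 = -4941/34702 ≈ -0.14238)
N = 4941/34702 (N = -1*(-4941/34702) = 4941/34702 ≈ 0.14238)
Y = 1/28316 ≈ 3.5316e-5
(-27425 + (30*(-36))*33)/(Y + N) = (-27425 + (30*(-36))*33)/(1/28316 + 4941/34702) = (-27425 - 1080*33)/(69972029/491310916) = (-27425 - 35640)*(491310916/69972029) = -63065*491310916/69972029 = -30984522917540/69972029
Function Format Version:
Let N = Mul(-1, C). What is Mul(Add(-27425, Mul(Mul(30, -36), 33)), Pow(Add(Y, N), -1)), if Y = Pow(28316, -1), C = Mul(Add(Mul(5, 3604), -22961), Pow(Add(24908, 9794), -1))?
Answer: Rational(-30984522917540, 69972029) ≈ -4.4281e+5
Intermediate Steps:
C = Rational(-4941, 34702) (C = Mul(Add(18020, -22961), Pow(34702, -1)) = Mul(-4941, Rational(1, 34702)) = Rational(-4941, 34702) ≈ -0.14238)
N = Rational(4941, 34702) (N = Mul(-1, Rational(-4941, 34702)) = Rational(4941, 34702) ≈ 0.14238)
Y = Rational(1, 28316) ≈ 3.5316e-5
Mul(Add(-27425, Mul(Mul(30, -36), 33)), Pow(Add(Y, N), -1)) = Mul(Add(-27425, Mul(Mul(30, -36), 33)), Pow(Add(Rational(1, 28316), Rational(4941, 34702)), -1)) = Mul(Add(-27425, Mul(-1080, 33)), Pow(Rational(69972029, 491310916), -1)) = Mul(Add(-27425, -35640), Rational(491310916, 69972029)) = Mul(-63065, Rational(491310916, 69972029)) = Rational(-30984522917540, 69972029)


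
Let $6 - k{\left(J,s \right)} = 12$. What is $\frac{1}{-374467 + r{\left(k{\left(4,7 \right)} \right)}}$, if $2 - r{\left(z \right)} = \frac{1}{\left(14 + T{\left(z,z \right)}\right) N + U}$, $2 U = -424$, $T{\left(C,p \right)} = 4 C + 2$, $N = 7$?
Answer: $- \frac{268}{100356619} \approx -2.6705 \cdot 10^{-6}$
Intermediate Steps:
$k{\left(J,s \right)} = -6$ ($k{\left(J,s \right)} = 6 - 12 = -6$)
$T{\left(C,p \right)} = 2 + 4 C$
$U = -212$ ($U = \frac{1}{2} \left(-424\right) = -212$)
$r{\left(z \right)} = 2 - \frac{1}{-100 + 28 z}$ ($r{\left(z \right)} = 2 - \frac{1}{\left(14 + \left(2 + 4 z\right)\right) 7 - 212} = 2 - \frac{1}{\left(16 + 4 z\right) 7 - 212} = 2 - \frac{1}{\left(112 + 28 z\right) - 212} = 2 - \frac{1}{-100 + 28 z}$)
$\frac{1}{-374467 + r{\left(k{\left(4,7 \right)} \right)}} = \frac{1}{-374467 + \frac{-201 + 56 \left(-6\right)}{4 \left(-25 + 7 \left(-6\right)\right)}} = \frac{1}{-374467 + \frac{-201 - 336}{4 \left(-25 - 42\right)}} = \frac{1}{-374467 + \frac{1}{4} \frac{1}{-67} \left(-537\right)} = \frac{1}{-374467 + \frac{1}{4} \left(- \frac{1}{67}\right) \left(-537\right)} = \frac{1}{-374467 + \frac{537}{268}} = \frac{1}{- \frac{100356619}{268}} = - \frac{268}{100356619}$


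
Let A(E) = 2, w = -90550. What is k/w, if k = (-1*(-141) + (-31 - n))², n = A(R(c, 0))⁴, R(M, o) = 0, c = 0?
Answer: -4418/45275 ≈ -0.097581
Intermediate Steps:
n = 16 (n = 2⁴ = 16)
k = 8836 (k = (-1*(-141) + (-31 - 1*16))² = (141 + (-31 - 16))² = (141 - 47)² = 94² = 8836)
k/w = 8836/(-90550) = 8836*(-1/90550) = -4418/45275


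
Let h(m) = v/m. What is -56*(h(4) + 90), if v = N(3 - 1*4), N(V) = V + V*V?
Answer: -5040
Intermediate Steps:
N(V) = V + V**2
v = 0 (v = (3 - 1*4)*(1 + (3 - 1*4)) = (3 - 4)*(1 + (3 - 4)) = -(1 - 1) = -1*0 = 0)
h(m) = 0 (h(m) = 0/m = 0)
-56*(h(4) + 90) = -56*(0 + 90) = -56*90 = -5040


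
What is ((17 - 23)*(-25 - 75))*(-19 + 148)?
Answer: 77400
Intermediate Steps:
((17 - 23)*(-25 - 75))*(-19 + 148) = -6*(-100)*129 = 600*129 = 77400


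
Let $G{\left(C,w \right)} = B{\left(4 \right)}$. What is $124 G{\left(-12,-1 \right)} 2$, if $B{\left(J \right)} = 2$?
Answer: $496$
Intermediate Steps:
$G{\left(C,w \right)} = 2$
$124 G{\left(-12,-1 \right)} 2 = 124 \cdot 2 \cdot 2 = 248 \cdot 2 = 496$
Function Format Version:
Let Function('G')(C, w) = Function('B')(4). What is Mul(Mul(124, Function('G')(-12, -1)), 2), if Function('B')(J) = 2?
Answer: 496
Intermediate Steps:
Function('G')(C, w) = 2
Mul(Mul(124, Function('G')(-12, -1)), 2) = Mul(Mul(124, 2), 2) = Mul(248, 2) = 496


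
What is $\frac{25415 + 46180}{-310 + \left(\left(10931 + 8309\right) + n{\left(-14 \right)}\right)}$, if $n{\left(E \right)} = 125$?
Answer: $\frac{387}{103} \approx 3.7573$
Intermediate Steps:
$\frac{25415 + 46180}{-310 + \left(\left(10931 + 8309\right) + n{\left(-14 \right)}\right)} = \frac{25415 + 46180}{-310 + \left(\left(10931 + 8309\right) + 125\right)} = \frac{71595}{-310 + \left(19240 + 125\right)} = \frac{71595}{-310 + 19365} = \frac{71595}{19055} = 71595 \cdot \frac{1}{19055} = \frac{387}{103}$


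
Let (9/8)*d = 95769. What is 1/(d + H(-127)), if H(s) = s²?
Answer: 1/101257 ≈ 9.8759e-6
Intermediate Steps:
d = 85128 (d = (8/9)*95769 = 85128)
1/(d + H(-127)) = 1/(85128 + (-127)²) = 1/(85128 + 16129) = 1/101257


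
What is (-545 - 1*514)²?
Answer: 1121481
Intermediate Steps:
(-545 - 1*514)² = (-545 - 514)² = (-1059)² = 1121481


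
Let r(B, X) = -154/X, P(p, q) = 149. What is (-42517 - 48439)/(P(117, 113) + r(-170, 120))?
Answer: -5457360/8863 ≈ -615.75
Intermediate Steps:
(-42517 - 48439)/(P(117, 113) + r(-170, 120)) = (-42517 - 48439)/(149 - 154/120) = -90956/(149 - 154*1/120) = -90956/(149 - 77/60) = -90956/8863/60 = -90956*60/8863 = -5457360/8863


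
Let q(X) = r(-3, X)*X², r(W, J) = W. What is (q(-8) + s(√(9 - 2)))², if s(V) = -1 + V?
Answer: (-193 + √7)² ≈ 36235.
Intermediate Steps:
q(X) = -3*X²
(q(-8) + s(√(9 - 2)))² = (-3*(-8)² + (-1 + √(9 - 2)))² = (-3*64 + (-1 + √7))² = (-192 + (-1 + √7))² = (-193 + √7)²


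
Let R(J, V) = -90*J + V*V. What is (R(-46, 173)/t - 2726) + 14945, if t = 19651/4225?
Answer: 384057094/19651 ≈ 19544.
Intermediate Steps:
R(J, V) = V² - 90*J (R(J, V) = -90*J + V² = V² - 90*J)
t = 19651/4225 (t = 19651*(1/4225) = 19651/4225 ≈ 4.6511)
(R(-46, 173)/t - 2726) + 14945 = ((173² - 90*(-46))/(19651/4225) - 2726) + 14945 = ((29929 + 4140)*(4225/19651) - 2726) + 14945 = (34069*(4225/19651) - 2726) + 14945 = (143941525/19651 - 2726) + 14945 = 90372899/19651 + 14945 = 384057094/19651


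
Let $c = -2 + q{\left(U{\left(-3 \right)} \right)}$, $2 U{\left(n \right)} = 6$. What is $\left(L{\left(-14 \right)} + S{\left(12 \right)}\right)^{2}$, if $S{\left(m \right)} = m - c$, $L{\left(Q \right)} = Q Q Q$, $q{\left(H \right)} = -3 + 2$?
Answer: $7447441$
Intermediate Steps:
$U{\left(n \right)} = 3$ ($U{\left(n \right)} = \frac{1}{2} \cdot 6 = 3$)
$q{\left(H \right)} = -1$
$c = -3$ ($c = -2 - 1 = -3$)
$L{\left(Q \right)} = Q^{3}$ ($L{\left(Q \right)} = Q^{2} Q = Q^{3}$)
$S{\left(m \right)} = 3 + m$ ($S{\left(m \right)} = m - -3 = m + 3 = 3 + m$)
$\left(L{\left(-14 \right)} + S{\left(12 \right)}\right)^{2} = \left(\left(-14\right)^{3} + \left(3 + 12\right)\right)^{2} = \left(-2744 + 15\right)^{2} = \left(-2729\right)^{2} = 7447441$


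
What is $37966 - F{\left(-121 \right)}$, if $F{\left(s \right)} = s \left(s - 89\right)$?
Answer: $12556$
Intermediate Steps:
$F{\left(s \right)} = s \left(-89 + s\right)$
$37966 - F{\left(-121 \right)} = 37966 - - 121 \left(-89 - 121\right) = 37966 - \left(-121\right) \left(-210\right) = 37966 - 25410 = 12556$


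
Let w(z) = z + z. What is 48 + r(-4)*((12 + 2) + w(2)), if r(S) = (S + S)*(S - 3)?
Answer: 1056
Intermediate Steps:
w(z) = 2*z
r(S) = 2*S*(-3 + S) (r(S) = (2*S)*(-3 + S) = 2*S*(-3 + S))
48 + r(-4)*((12 + 2) + w(2)) = 48 + (2*(-4)*(-3 - 4))*((12 + 2) + 2*2) = 48 + (2*(-4)*(-7))*(14 + 4) = 48 + 56*18 = 48 + 1008 = 1056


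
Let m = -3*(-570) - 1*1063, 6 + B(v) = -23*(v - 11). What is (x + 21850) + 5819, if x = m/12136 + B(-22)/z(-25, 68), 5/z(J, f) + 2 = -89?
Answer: 847363027/60680 ≈ 13964.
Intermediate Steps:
z(J, f) = -5/91 (z(J, f) = 5/(-2 - 89) = 5/(-91) = 5*(-1/91) = -5/91)
B(v) = 247 - 23*v (B(v) = -6 - 23*(v - 11) = -6 - 23*(-11 + v) = -6 + (253 - 23*v) = 247 - 23*v)
m = 647 (m = 1710 - 1063 = 647)
x = -831591893/60680 (x = 647/12136 + (247 - 23*(-22))/(-5/91) = 647*(1/12136) + (247 + 506)*(-91/5) = 647/12136 + 753*(-91/5) = 647/12136 - 68523/5 = -831591893/60680 ≈ -13705.)
(x + 21850) + 5819 = (-831591893/60680 + 21850) + 5819 = 494266107/60680 + 5819 = 847363027/60680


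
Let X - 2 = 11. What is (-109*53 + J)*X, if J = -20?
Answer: -75361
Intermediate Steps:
X = 13 (X = 2 + 11 = 13)
(-109*53 + J)*X = (-109*53 - 20)*13 = (-5777 - 20)*13 = -5797*13 = -75361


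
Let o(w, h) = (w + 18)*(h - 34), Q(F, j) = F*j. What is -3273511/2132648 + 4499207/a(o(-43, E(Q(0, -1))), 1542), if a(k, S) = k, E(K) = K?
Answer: 4796221162893/906375400 ≈ 5291.6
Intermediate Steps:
o(w, h) = (-34 + h)*(18 + w) (o(w, h) = (18 + w)*(-34 + h) = (-34 + h)*(18 + w))
-3273511/2132648 + 4499207/a(o(-43, E(Q(0, -1))), 1542) = -3273511/2132648 + 4499207/(-612 - 34*(-43) + 18*(0*(-1)) + (0*(-1))*(-43)) = -3273511*1/2132648 + 4499207/(-612 + 1462 + 18*0 + 0*(-43)) = -3273511/2132648 + 4499207/(-612 + 1462 + 0 + 0) = -3273511/2132648 + 4499207/850 = 4796221162893/906375400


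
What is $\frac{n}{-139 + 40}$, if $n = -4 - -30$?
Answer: $- \frac{26}{99} \approx -0.26263$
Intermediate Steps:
$n = 26$ ($n = -4 + 30 = 26$)
$\frac{n}{-139 + 40} = \frac{26}{-139 + 40} = \frac{26}{-99} = 26 \left(- \frac{1}{99}\right) = - \frac{26}{99}$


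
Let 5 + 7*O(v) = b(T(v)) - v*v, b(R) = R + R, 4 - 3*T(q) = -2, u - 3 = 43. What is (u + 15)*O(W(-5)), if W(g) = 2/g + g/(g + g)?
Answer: -6161/700 ≈ -8.8014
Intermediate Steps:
u = 46 (u = 3 + 43 = 46)
T(q) = 2 (T(q) = 4/3 - ⅓*(-2) = 4/3 + ⅔ = 2)
W(g) = ½ + 2/g (W(g) = 2/g + g/((2*g)) = 2/g + g*(1/(2*g)) = 2/g + ½ = ½ + 2/g)
b(R) = 2*R
O(v) = -⅐ - v²/7 (O(v) = -5/7 + (2*2 - v*v)/7 = -5/7 + (4 - v²)/7 = -5/7 + (4/7 - v²/7) = -⅐ - v²/7)
(u + 15)*O(W(-5)) = (46 + 15)*(-⅐ - (4 - 5)²/100/7) = 61*(-⅐ - ((½)*(-⅕)*(-1))²/7) = 61*(-⅐ - (⅒)²/7) = 61*(-⅐ - ⅐*1/100) = 61*(-⅐ - 1/700) = 61*(-101/700) = -6161/700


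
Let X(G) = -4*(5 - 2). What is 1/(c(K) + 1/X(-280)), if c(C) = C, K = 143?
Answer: 12/1715 ≈ 0.0069971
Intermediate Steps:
X(G) = -12 (X(G) = -4*3 = -12)
1/(c(K) + 1/X(-280)) = 1/(143 + 1/(-12)) = 1/(143 - 1/12) = 1/(1715/12) = 12/1715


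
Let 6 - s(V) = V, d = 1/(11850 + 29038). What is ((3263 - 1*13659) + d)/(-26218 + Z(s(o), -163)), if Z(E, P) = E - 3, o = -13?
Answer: 12880959/32465072 ≈ 0.39676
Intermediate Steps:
d = 1/40888 ≈ 2.4457e-5
s(V) = 6 - V
Z(E, P) = -3 + E
((3263 - 1*13659) + d)/(-26218 + Z(s(o), -163)) = ((3263 - 1*13659) + 1/40888)/(-26218 + (-3 + (6 - 1*(-13)))) = ((3263 - 13659) + 1/40888)/(-26218 + (-3 + (6 + 13))) = (-10396 + 1/40888)/(-26218 + (-3 + 19)) = -425071647/(40888*(-26218 + 16)) = -425071647/40888/(-26202) = -425071647/40888*(-1/26202) = 12880959/32465072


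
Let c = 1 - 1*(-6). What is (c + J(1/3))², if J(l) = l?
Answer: 484/9 ≈ 53.778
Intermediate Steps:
c = 7 (c = 1 + 6 = 7)
(c + J(1/3))² = (7 + 1/3)² = (7 + 1*(⅓))² = (7 + ⅓)² = (22/3)² = 484/9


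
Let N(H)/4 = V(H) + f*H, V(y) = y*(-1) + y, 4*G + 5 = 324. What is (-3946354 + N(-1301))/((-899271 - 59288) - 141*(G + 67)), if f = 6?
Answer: 15910312/3917003 ≈ 4.0619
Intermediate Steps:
G = 319/4 (G = -5/4 + (1/4)*324 = -5/4 + 81 = 319/4 ≈ 79.750)
V(y) = 0 (V(y) = -y + y = 0)
N(H) = 24*H (N(H) = 4*(0 + 6*H) = 4*(6*H) = 24*H)
(-3946354 + N(-1301))/((-899271 - 59288) - 141*(G + 67)) = (-3946354 + 24*(-1301))/((-899271 - 59288) - 141*(319/4 + 67)) = (-3946354 - 31224)/(-958559 - 141*587/4) = -3977578/(-958559 - 82767/4) = -3977578/(-3917003/4) = -3977578*(-4/3917003) = 15910312/3917003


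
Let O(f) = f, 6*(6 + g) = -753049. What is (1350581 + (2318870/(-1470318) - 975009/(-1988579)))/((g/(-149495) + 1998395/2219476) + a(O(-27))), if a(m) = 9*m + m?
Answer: -18717743423529682998385708924/3717826846295403063186739 ≈ -5034.6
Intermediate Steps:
g = -753085/6 (g = -6 + (1/6)*(-753049) = -6 - 753049/6 = -753085/6 ≈ -1.2551e+5)
a(m) = 10*m
(1350581 + (2318870/(-1470318) - 975009/(-1988579)))/((g/(-149495) + 1998395/2219476) + a(O(-27))) = (1350581 + (2318870/(-1470318) - 975009/(-1988579)))/((-753085/6/(-149495) + 1998395/2219476) + 10*(-27)) = (1350581 + (2318870*(-1/1470318) - 975009*(-1/1988579)))/((-753085/6*(-1/149495) + 1998395*(1/2219476)) - 270) = (1350581 + (-1159435/735159 + 975009/1988579))/((150617/179394 + 285485/317068) - 270) = (1350581 - 1588841451434/1461921749061)/(49485063523/28440048396 - 270) = 1974442148927103007/(1461921749061*(-7629328003397/28440048396)) = (1974442148927103007/1461921749061)*(-28440048396/7629328003397) = -18717743423529682998385708924/3717826846295403063186739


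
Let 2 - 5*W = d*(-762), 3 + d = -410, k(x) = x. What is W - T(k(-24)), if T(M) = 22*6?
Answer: -315364/5 ≈ -63073.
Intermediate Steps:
T(M) = 132
d = -413 (d = -3 - 410 = -413)
W = -314704/5 (W = 2/5 - (-413)*(-762)/5 = 2/5 - 1/5*314706 = 2/5 - 314706/5 = -314704/5 ≈ -62941.)
W - T(k(-24)) = -314704/5 - 1*132 = -314704/5 - 132 = -315364/5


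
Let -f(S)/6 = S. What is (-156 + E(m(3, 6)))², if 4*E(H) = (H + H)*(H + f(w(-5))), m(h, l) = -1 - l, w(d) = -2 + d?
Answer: 310249/4 ≈ 77562.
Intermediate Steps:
f(S) = -6*S
E(H) = H*(42 + H)/2 (E(H) = ((H + H)*(H - 6*(-2 - 5)))/4 = ((2*H)*(H - 6*(-7)))/4 = ((2*H)*(H + 42))/4 = ((2*H)*(42 + H))/4 = (2*H*(42 + H))/4 = H*(42 + H)/2)
(-156 + E(m(3, 6)))² = (-156 + (-1 - 1*6)*(42 + (-1 - 1*6))/2)² = (-156 + (-1 - 6)*(42 + (-1 - 6))/2)² = (-156 + (½)*(-7)*(42 - 7))² = (-156 + (½)*(-7)*35)² = (-156 - 245/2)² = (-557/2)² = 310249/4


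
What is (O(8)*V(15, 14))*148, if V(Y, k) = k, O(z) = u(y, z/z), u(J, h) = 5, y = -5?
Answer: 10360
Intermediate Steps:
O(z) = 5
(O(8)*V(15, 14))*148 = (5*14)*148 = 70*148 = 10360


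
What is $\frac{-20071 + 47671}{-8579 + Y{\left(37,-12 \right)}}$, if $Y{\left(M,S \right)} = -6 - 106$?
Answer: $- \frac{9200}{2897} \approx -3.1757$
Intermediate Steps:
$Y{\left(M,S \right)} = -112$
$\frac{-20071 + 47671}{-8579 + Y{\left(37,-12 \right)}} = \frac{-20071 + 47671}{-8579 - 112} = \frac{27600}{-8691} = 27600 \left(- \frac{1}{8691}\right) = - \frac{9200}{2897}$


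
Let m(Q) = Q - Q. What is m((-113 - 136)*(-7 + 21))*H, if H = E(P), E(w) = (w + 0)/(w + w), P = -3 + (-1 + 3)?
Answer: 0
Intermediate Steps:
P = -1 (P = -3 + 2 = -1)
m(Q) = 0
E(w) = ½ (E(w) = w/((2*w)) = w*(1/(2*w)) = ½)
H = ½ ≈ 0.50000
m((-113 - 136)*(-7 + 21))*H = 0*(½) = 0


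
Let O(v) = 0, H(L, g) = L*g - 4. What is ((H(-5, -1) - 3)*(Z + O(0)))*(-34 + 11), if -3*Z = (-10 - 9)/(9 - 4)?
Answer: 874/15 ≈ 58.267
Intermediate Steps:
H(L, g) = -4 + L*g
Z = 19/15 (Z = -(-10 - 9)/(3*(9 - 4)) = -(-19)/(3*5) = -⅓*(-19/5) = 19/15 ≈ 1.2667)
((H(-5, -1) - 3)*(Z + O(0)))*(-34 + 11) = (((-4 - 5*(-1)) - 3)*(19/15 + 0))*(-34 + 11) = (((-4 + 5) - 3)*(19/15))*(-23) = ((1 - 3)*(19/15))*(-23) = -2*19/15*(-23) = -38/15*(-23) = 874/15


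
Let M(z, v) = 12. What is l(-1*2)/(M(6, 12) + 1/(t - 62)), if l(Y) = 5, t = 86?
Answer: 120/289 ≈ 0.41523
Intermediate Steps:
l(-1*2)/(M(6, 12) + 1/(t - 62)) = 5/(12 + 1/(86 - 62)) = 5/(12 + 1/24) = 5/(289/24) = (24/289)*5 = 120/289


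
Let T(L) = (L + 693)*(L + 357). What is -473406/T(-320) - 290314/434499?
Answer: -209701057108/5996520699 ≈ -34.970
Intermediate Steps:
T(L) = (357 + L)*(693 + L) (T(L) = (693 + L)*(357 + L) = (357 + L)*(693 + L))
-473406/T(-320) - 290314/434499 = -473406/(247401 + (-320)² + 1050*(-320)) - 290314/434499 = -473406/(247401 + 102400 - 336000) - 290314*1/434499 = -473406/13801 - 290314/434499 = -209701057108/5996520699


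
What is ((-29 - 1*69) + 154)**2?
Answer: 3136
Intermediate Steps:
((-29 - 1*69) + 154)**2 = ((-29 - 69) + 154)**2 = (-98 + 154)**2 = 56**2 = 3136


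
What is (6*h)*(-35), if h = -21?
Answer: 4410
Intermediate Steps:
(6*h)*(-35) = (6*(-21))*(-35) = -126*(-35) = 4410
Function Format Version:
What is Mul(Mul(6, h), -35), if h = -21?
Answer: 4410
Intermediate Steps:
Mul(Mul(6, h), -35) = Mul(Mul(6, -21), -35) = Mul(-126, -35) = 4410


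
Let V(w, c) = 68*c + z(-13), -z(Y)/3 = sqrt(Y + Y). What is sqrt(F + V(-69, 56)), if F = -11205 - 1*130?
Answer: sqrt(-7527 - 3*I*sqrt(26)) ≈ 0.0882 - 86.758*I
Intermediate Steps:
z(Y) = -3*sqrt(2)*sqrt(Y) (z(Y) = -3*sqrt(Y + Y) = -3*sqrt(2)*sqrt(Y))
F = -11335 (F = -11205 - 130 = -11335)
V(w, c) = 68*c - 3*I*sqrt(26) (V(w, c) = 68*c - 3*sqrt(2)*sqrt(-13) = 68*c - 3*sqrt(2)*I*sqrt(13) = 68*c - 3*I*sqrt(26))
sqrt(F + V(-69, 56)) = sqrt(-11335 + (68*56 - 3*I*sqrt(26))) = sqrt(-11335 + (3808 - 3*I*sqrt(26))) = sqrt(-7527 - 3*I*sqrt(26))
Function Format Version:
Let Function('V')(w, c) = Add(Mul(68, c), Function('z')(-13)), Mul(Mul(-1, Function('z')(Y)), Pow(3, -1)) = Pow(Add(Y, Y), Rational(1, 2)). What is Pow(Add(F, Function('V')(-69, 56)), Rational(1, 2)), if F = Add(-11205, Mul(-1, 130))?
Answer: Pow(Add(-7527, Mul(-3, I, Pow(26, Rational(1, 2)))), Rational(1, 2)) ≈ Add(0.0882, Mul(-86.758, I))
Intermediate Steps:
Function('z')(Y) = Mul(-3, Pow(2, Rational(1, 2)), Pow(Y, Rational(1, 2))) (Function('z')(Y) = Mul(-3, Pow(Add(Y, Y), Rational(1, 2))) = Mul(-3, Pow(Mul(2, Y), Rational(1, 2))) = Mul(-3, Mul(Pow(2, Rational(1, 2)), Pow(Y, Rational(1, 2)))) = Mul(-3, Pow(2, Rational(1, 2)), Pow(Y, Rational(1, 2))))
F = -11335 (F = Add(-11205, -130) = -11335)
Function('V')(w, c) = Add(Mul(68, c), Mul(-3, I, Pow(26, Rational(1, 2)))) (Function('V')(w, c) = Add(Mul(68, c), Mul(-3, Pow(2, Rational(1, 2)), Pow(-13, Rational(1, 2)))) = Add(Mul(68, c), Mul(-3, Pow(2, Rational(1, 2)), Mul(I, Pow(13, Rational(1, 2))))) = Add(Mul(68, c), Mul(-3, I, Pow(26, Rational(1, 2)))))
Pow(Add(F, Function('V')(-69, 56)), Rational(1, 2)) = Pow(Add(-11335, Add(Mul(68, 56), Mul(-3, I, Pow(26, Rational(1, 2))))), Rational(1, 2)) = Pow(Add(-11335, Add(3808, Mul(-3, I, Pow(26, Rational(1, 2))))), Rational(1, 2)) = Pow(Add(-7527, Mul(-3, I, Pow(26, Rational(1, 2)))), Rational(1, 2))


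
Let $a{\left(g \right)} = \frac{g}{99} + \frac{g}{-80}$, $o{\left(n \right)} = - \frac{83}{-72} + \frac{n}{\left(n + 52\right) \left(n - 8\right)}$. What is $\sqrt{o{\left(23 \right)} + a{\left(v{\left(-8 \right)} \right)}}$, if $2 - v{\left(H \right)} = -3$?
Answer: $\frac{\sqrt{1405085}}{1100} \approx 1.0776$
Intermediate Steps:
$v{\left(H \right)} = 5$ ($v{\left(H \right)} = 2 - -3 = 2 + 3 = 5$)
$o{\left(n \right)} = \frac{83}{72} + \frac{n}{\left(-8 + n\right) \left(52 + n\right)}$ ($o{\left(n \right)} = \left(-83\right) \left(- \frac{1}{72}\right) + \frac{n}{\left(52 + n\right) \left(-8 + n\right)} = \frac{83}{72} + \frac{n}{\left(-8 + n\right) \left(52 + n\right)}$)
$a{\left(g \right)} = - \frac{19 g}{7920}$ ($a{\left(g \right)} = g \frac{1}{99} + g \left(- \frac{1}{80}\right) = \frac{g}{99} - \frac{g}{80} = - \frac{19 g}{7920}$)
$\sqrt{o{\left(23 \right)} + a{\left(v{\left(-8 \right)} \right)}} = \sqrt{\frac{-34528 + 83 \cdot 23^{2} + 3724 \cdot 23}{72 \left(-416 + 23^{2} + 44 \cdot 23\right)} - \frac{19}{1584}} = \sqrt{\frac{-34528 + 83 \cdot 529 + 85652}{72 \left(-416 + 529 + 1012\right)} - \frac{19}{1584}} = \sqrt{\frac{-34528 + 43907 + 85652}{72 \cdot 1125} - \frac{19}{1584}} = \sqrt{\frac{1}{72} \cdot \frac{1}{1125} \cdot 95031 - \frac{19}{1584}} = \sqrt{\frac{10559}{9000} - \frac{19}{1584}} = \sqrt{\frac{25547}{22000}} = \frac{\sqrt{1405085}}{1100}$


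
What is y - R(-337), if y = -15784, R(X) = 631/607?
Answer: -9581519/607 ≈ -15785.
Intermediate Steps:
R(X) = 631/607 (R(X) = 631*(1/607) = 631/607)
y - R(-337) = -15784 - 1*631/607 = -15784 - 631/607 = -9581519/607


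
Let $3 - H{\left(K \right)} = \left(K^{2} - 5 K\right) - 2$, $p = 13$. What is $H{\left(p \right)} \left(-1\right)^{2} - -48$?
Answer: $-51$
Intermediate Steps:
$H{\left(K \right)} = 5 - K^{2} + 5 K$ ($H{\left(K \right)} = 3 - \left(\left(K^{2} - 5 K\right) - 2\right) = 3 - \left(-2 + K^{2} - 5 K\right) = 3 + \left(2 - K^{2} + 5 K\right) = 5 - K^{2} + 5 K$)
$H{\left(p \right)} \left(-1\right)^{2} - -48 = \left(5 - 13^{2} + 5 \cdot 13\right) \left(-1\right)^{2} - -48 = \left(5 - 169 + 65\right) 1 + \left(-9 + 57\right) = \left(5 - 169 + 65\right) 1 + 48 = \left(-99\right) 1 + 48 = -99 + 48 = -51$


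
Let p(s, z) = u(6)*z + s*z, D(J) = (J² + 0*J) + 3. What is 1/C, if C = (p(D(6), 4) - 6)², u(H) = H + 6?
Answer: 1/39204 ≈ 2.5508e-5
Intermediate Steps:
u(H) = 6 + H
D(J) = 3 + J² (D(J) = (J² + 0) + 3 = J² + 3 = 3 + J²)
p(s, z) = 12*z + s*z (p(s, z) = (6 + 6)*z + s*z = 12*z + s*z)
C = 39204 (C = (4*(12 + (3 + 6²)) - 6)² = (4*(12 + (3 + 36)) - 6)² = (4*(12 + 39) - 6)² = (4*51 - 6)² = (204 - 6)² = 198² = 39204)
1/C = 1/39204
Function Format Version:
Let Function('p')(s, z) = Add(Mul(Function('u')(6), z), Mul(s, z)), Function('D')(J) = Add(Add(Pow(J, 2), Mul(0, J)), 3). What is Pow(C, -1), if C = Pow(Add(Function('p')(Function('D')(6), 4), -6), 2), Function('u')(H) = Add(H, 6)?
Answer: Rational(1, 39204) ≈ 2.5508e-5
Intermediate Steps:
Function('u')(H) = Add(6, H)
Function('D')(J) = Add(3, Pow(J, 2)) (Function('D')(J) = Add(Add(Pow(J, 2), 0), 3) = Add(Pow(J, 2), 3) = Add(3, Pow(J, 2)))
Function('p')(s, z) = Add(Mul(12, z), Mul(s, z)) (Function('p')(s, z) = Add(Mul(Add(6, 6), z), Mul(s, z)) = Add(Mul(12, z), Mul(s, z)))
C = 39204 (C = Pow(Add(Mul(4, Add(12, Add(3, Pow(6, 2)))), -6), 2) = Pow(Add(Mul(4, Add(12, Add(3, 36))), -6), 2) = Pow(Add(Mul(4, Add(12, 39)), -6), 2) = Pow(Add(Mul(4, 51), -6), 2) = Pow(Add(204, -6), 2) = Pow(198, 2) = 39204)
Pow(C, -1) = Pow(39204, -1) = Rational(1, 39204)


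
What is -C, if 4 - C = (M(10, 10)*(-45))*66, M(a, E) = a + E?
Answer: -59404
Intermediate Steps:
M(a, E) = E + a
C = 59404 (C = 4 - (10 + 10)*(-45)*66 = 4 - 20*(-45)*66 = 4 - (-900)*66 = 4 - 1*(-59400) = 4 + 59400 = 59404)
-C = -1*59404 = -59404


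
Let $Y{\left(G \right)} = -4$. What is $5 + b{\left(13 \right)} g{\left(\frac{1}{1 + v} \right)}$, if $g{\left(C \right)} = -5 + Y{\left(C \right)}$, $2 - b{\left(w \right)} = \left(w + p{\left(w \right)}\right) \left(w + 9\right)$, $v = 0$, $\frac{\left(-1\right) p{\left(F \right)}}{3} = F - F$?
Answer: $2561$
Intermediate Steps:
$p{\left(F \right)} = 0$ ($p{\left(F \right)} = - 3 \left(F - F\right) = \left(-3\right) 0 = 0$)
$b{\left(w \right)} = 2 - w \left(9 + w\right)$ ($b{\left(w \right)} = 2 - \left(w + 0\right) \left(w + 9\right) = 2 - w \left(9 + w\right)$)
$g{\left(C \right)} = -9$ ($g{\left(C \right)} = -5 - 4 = -9$)
$5 + b{\left(13 \right)} g{\left(\frac{1}{1 + v} \right)} = 5 + \left(2 - 13^{2} - 117\right) \left(-9\right) = 5 + \left(2 - 169 - 117\right) \left(-9\right) = 5 - -2556 = 5 + 2556 = 2561$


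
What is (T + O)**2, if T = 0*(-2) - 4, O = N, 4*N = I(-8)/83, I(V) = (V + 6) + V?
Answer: 447561/27556 ≈ 16.242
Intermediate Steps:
I(V) = 6 + 2*V (I(V) = (6 + V) + V = 6 + 2*V)
N = -5/166 (N = ((6 + 2*(-8))/83)/4 = ((6 - 16)*(1/83))/4 = (-10*1/83)/4 = (1/4)*(-10/83) = -5/166 ≈ -0.030120)
O = -5/166 ≈ -0.030120
T = -4 (T = 0 - 4 = -4)
(T + O)**2 = (-4 - 5/166)**2 = (-669/166)**2 = 447561/27556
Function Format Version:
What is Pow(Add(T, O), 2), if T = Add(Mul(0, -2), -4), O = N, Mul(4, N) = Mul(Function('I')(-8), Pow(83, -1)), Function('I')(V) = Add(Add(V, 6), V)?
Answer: Rational(447561, 27556) ≈ 16.242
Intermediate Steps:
Function('I')(V) = Add(6, Mul(2, V)) (Function('I')(V) = Add(Add(6, V), V) = Add(6, Mul(2, V)))
N = Rational(-5, 166) (N = Mul(Rational(1, 4), Mul(Add(6, Mul(2, -8)), Pow(83, -1))) = Mul(Rational(1, 4), Mul(Add(6, -16), Rational(1, 83))) = Mul(Rational(1, 4), Mul(-10, Rational(1, 83))) = Mul(Rational(1, 4), Rational(-10, 83)) = Rational(-5, 166) ≈ -0.030120)
O = Rational(-5, 166) ≈ -0.030120
T = -4 (T = Add(0, -4) = -4)
Pow(Add(T, O), 2) = Pow(Add(-4, Rational(-5, 166)), 2) = Pow(Rational(-669, 166), 2) = Rational(447561, 27556)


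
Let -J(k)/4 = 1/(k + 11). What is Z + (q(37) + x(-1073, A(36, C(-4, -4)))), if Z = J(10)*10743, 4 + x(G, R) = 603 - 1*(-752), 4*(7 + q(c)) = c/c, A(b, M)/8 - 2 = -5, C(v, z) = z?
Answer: -19657/28 ≈ -702.04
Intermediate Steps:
J(k) = -4/(11 + k) (J(k) = -4/(k + 11) = -4/(11 + k))
A(b, M) = -24 (A(b, M) = 16 + 8*(-5) = 16 - 40 = -24)
q(c) = -27/4 (q(c) = -7 + (c/c)/4 = -7 + (¼)*1 = -7 + ¼ = -27/4)
x(G, R) = 1351 (x(G, R) = -4 + (603 - 1*(-752)) = -4 + (603 + 752) = -4 + 1355 = 1351)
Z = -14324/7 (Z = -4/(11 + 10)*10743 = -4/21*10743 = -14324/7 ≈ -2046.3)
Z + (q(37) + x(-1073, A(36, C(-4, -4)))) = -14324/7 + (-27/4 + 1351) = -14324/7 + 5377/4 = -19657/28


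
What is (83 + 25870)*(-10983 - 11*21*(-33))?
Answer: -87202080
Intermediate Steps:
(83 + 25870)*(-10983 - 11*21*(-33)) = 25953*(-10983 - 231*(-33)) = 25953*(-10983 + 7623) = 25953*(-3360) = -87202080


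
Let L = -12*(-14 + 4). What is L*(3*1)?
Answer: 360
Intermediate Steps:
L = 120 (L = -12*(-10) = 120)
L*(3*1) = 120*(3*1) = 120*3 = 360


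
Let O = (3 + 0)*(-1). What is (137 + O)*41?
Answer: 5494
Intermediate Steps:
O = -3 (O = 3*(-1) = -3)
(137 + O)*41 = (137 - 3)*41 = 134*41 = 5494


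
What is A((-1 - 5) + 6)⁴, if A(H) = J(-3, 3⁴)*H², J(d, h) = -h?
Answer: 0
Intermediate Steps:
A(H) = -81*H² (A(H) = (-1*3⁴)*H² = (-1*81)*H² = -81*H²)
A((-1 - 5) + 6)⁴ = (-81*((-1 - 5) + 6)²)⁴ = (-81*(-6 + 6)²)⁴ = (-81*0²)⁴ = (-81*0)⁴ = 0⁴ = 0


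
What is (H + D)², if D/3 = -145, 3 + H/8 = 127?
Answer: 310249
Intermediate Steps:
H = 992 (H = -24 + 8*127 = -24 + 1016 = 992)
D = -435 (D = 3*(-145) = -435)
(H + D)² = (992 - 435)² = 557² = 310249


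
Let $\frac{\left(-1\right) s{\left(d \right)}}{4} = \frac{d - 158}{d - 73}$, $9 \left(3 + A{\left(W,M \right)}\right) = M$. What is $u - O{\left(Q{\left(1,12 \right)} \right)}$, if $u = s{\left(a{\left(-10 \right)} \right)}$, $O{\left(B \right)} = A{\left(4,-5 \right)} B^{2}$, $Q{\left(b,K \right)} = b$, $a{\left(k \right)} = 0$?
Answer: $- \frac{3352}{657} \approx -5.102$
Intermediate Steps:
$A{\left(W,M \right)} = -3 + \frac{M}{9}$
$O{\left(B \right)} = - \frac{32 B^{2}}{9}$ ($O{\left(B \right)} = \left(-3 + \frac{1}{9} \left(-5\right)\right) B^{2} = \left(-3 - \frac{5}{9}\right) B^{2} = - \frac{32 B^{2}}{9}$)
$s{\left(d \right)} = - \frac{4 \left(-158 + d\right)}{-73 + d}$ ($s{\left(d \right)} = - 4 \frac{d - 158}{d - 73} = - 4 \frac{-158 + d}{-73 + d} = - \frac{4 \left(-158 + d\right)}{-73 + d}$)
$u = - \frac{632}{73}$ ($u = \frac{4 \left(158 - 0\right)}{-73 + 0} = \frac{4 \left(158 + 0\right)}{-73} = 4 \left(- \frac{1}{73}\right) 158 = - \frac{632}{73} \approx -8.6575$)
$u - O{\left(Q{\left(1,12 \right)} \right)} = - \frac{632}{73} - - \frac{32 \cdot 1^{2}}{9} = - \frac{632}{73} - \left(- \frac{32}{9}\right) 1 = - \frac{632}{73} - - \frac{32}{9} = - \frac{632}{73} + \frac{32}{9} = - \frac{3352}{657}$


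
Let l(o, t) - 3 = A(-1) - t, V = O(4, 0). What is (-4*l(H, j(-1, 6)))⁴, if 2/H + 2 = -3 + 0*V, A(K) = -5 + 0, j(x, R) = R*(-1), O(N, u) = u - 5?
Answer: 65536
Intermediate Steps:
O(N, u) = -5 + u
V = -5 (V = -5 + 0 = -5)
j(x, R) = -R
A(K) = -5
H = -⅖ (H = 2/(-2 + (-3 + 0*(-5))) = 2/(-2 + (-3 + 0)) = 2/(-2 - 3) = 2/(-5) = 2*(-⅕) = -⅖ ≈ -0.40000)
l(o, t) = -2 - t (l(o, t) = 3 + (-5 - t) = -2 - t)
(-4*l(H, j(-1, 6)))⁴ = (-4*(-2 - (-1)*6))⁴ = (-4*(-2 - 1*(-6)))⁴ = (-4*(-2 + 6))⁴ = (-4*4)⁴ = (-16)⁴ = 65536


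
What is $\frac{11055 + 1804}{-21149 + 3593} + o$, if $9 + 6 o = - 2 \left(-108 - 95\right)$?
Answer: $\frac{4973}{76} \approx 65.434$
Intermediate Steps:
$o = \frac{397}{6}$ ($o = - \frac{3}{2} + \frac{\left(-2\right) \left(-108 - 95\right)}{6} = - \frac{3}{2} + \frac{\left(-2\right) \left(-203\right)}{6} = - \frac{3}{2} + \frac{1}{6} \cdot 406 = - \frac{3}{2} + \frac{203}{3} = \frac{397}{6} \approx 66.167$)
$\frac{11055 + 1804}{-21149 + 3593} + o = \frac{11055 + 1804}{-21149 + 3593} + \frac{397}{6} = \frac{12859}{-17556} + \frac{397}{6} = 12859 \left(- \frac{1}{17556}\right) + \frac{397}{6} = - \frac{167}{228} + \frac{397}{6} = \frac{4973}{76}$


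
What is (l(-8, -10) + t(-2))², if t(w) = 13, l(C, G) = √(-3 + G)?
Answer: (13 + I*√13)² ≈ 156.0 + 93.744*I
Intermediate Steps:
(l(-8, -10) + t(-2))² = (√(-3 - 10) + 13)² = (√(-13) + 13)² = (I*√13 + 13)² = (13 + I*√13)²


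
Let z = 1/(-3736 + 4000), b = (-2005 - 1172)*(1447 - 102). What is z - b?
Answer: 1128089161/264 ≈ 4.2731e+6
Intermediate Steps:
b = -4273065 (b = -3177*1345 = -4273065)
z = 1/264 ≈ 0.0037879
z - b = 1/264 - 1*(-4273065) = 1/264 + 4273065 = 1128089161/264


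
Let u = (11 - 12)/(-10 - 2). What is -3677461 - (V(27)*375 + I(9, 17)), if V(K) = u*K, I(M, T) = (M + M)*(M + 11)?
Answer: -14714659/4 ≈ -3.6787e+6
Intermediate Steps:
I(M, T) = 2*M*(11 + M) (I(M, T) = (2*M)*(11 + M) = 2*M*(11 + M))
u = 1/12 (u = -1/(-12) = -1*(-1/12) = 1/12 ≈ 0.083333)
V(K) = K/12
-3677461 - (V(27)*375 + I(9, 17)) = -3677461 - (((1/12)*27)*375 + 2*9*(11 + 9)) = -3677461 - ((9/4)*375 + 2*9*20) = -3677461 - (3375/4 + 360) = -3677461 - 1*4815/4 = -3677461 - 4815/4 = -14714659/4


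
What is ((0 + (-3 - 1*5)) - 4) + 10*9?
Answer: 78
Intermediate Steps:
((0 + (-3 - 1*5)) - 4) + 10*9 = ((0 + (-3 - 5)) - 4) + 90 = ((0 - 8) - 4) + 90 = (-8 - 4) + 90 = -12 + 90 = 78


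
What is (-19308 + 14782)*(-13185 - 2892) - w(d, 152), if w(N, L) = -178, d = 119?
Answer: 72764680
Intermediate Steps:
(-19308 + 14782)*(-13185 - 2892) - w(d, 152) = (-19308 + 14782)*(-13185 - 2892) - 1*(-178) = -4526*(-16077) + 178 = 72764502 + 178 = 72764680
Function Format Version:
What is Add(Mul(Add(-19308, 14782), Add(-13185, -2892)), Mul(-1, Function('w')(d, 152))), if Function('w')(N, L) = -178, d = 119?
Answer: 72764680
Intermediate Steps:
Add(Mul(Add(-19308, 14782), Add(-13185, -2892)), Mul(-1, Function('w')(d, 152))) = Add(Mul(Add(-19308, 14782), Add(-13185, -2892)), Mul(-1, -178)) = Add(Mul(-4526, -16077), 178) = Add(72764502, 178) = 72764680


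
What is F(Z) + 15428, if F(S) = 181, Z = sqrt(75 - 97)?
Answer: 15609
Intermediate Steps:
Z = I*sqrt(22) (Z = sqrt(-22) = I*sqrt(22) ≈ 4.6904*I)
F(Z) + 15428 = 181 + 15428 = 15609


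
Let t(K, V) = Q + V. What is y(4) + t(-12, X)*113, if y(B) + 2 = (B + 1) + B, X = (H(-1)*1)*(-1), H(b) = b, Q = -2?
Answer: -106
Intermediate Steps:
X = 1 (X = -1*1*(-1) = -1*(-1) = 1)
t(K, V) = -2 + V
y(B) = -1 + 2*B (y(B) = -2 + ((B + 1) + B) = -2 + ((1 + B) + B) = -2 + (1 + 2*B) = -1 + 2*B)
y(4) + t(-12, X)*113 = (-1 + 2*4) + (-2 + 1)*113 = (-1 + 8) - 1*113 = 7 - 113 = -106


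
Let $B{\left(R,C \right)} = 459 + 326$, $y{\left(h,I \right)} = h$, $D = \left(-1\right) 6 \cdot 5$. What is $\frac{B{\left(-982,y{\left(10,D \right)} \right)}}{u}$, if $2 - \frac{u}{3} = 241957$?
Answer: $- \frac{157}{145173} \approx -0.0010815$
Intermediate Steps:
$D = -30$ ($D = \left(-6\right) 5 = -30$)
$u = -725865$ ($u = 6 - 725871 = -725865$)
$B{\left(R,C \right)} = 785$
$\frac{B{\left(-982,y{\left(10,D \right)} \right)}}{u} = \frac{785}{-725865} = 785 \left(- \frac{1}{725865}\right) = - \frac{157}{145173}$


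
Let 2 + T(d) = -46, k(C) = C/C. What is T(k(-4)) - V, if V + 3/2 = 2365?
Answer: -4823/2 ≈ -2411.5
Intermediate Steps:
V = 4727/2 (V = -3/2 + 2365 = 4727/2 ≈ 2363.5)
k(C) = 1
T(d) = -48 (T(d) = -2 - 46 = -48)
T(k(-4)) - V = -48 - 1*4727/2 = -48 - 4727/2 = -4823/2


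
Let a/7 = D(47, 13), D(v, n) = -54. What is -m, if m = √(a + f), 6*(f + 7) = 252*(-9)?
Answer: -I*√763 ≈ -27.622*I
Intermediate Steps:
f = -385 (f = -7 + (252*(-9))/6 = -7 + (⅙)*(-2268) = -7 - 378 = -385)
a = -378 (a = 7*(-54) = -378)
m = I*√763 (m = √(-378 - 385) = √(-763) = I*√763 ≈ 27.622*I)
-m = -I*√763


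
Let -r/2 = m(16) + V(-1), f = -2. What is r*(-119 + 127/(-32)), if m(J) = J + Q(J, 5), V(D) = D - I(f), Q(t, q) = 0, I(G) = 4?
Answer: 43285/16 ≈ 2705.3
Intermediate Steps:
V(D) = -4 + D (V(D) = D - 1*4 = D - 4 = -4 + D)
m(J) = J (m(J) = J + 0 = J)
r = -22 (r = -2*(16 + (-4 - 1)) = -2*(16 - 5) = -2*11 = -22)
r*(-119 + 127/(-32)) = -22*(-119 + 127/(-32)) = -22*(-119 + 127*(-1/32)) = -22*(-119 - 127/32) = -22*(-3935/32) = 43285/16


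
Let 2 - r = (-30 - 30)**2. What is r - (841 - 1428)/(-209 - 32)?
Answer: -867705/241 ≈ -3600.4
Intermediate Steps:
r = -3598 (r = 2 - (-30 - 30)**2 = 2 - 1*(-60)**2 = 2 - 1*3600 = 2 - 3600 = -3598)
r - (841 - 1428)/(-209 - 32) = -3598 - (841 - 1428)/(-209 - 32) = -3598 - (-587)/(-241) = -3598 - (-587)*(-1)/241 = -3598 - 1*587/241 = -3598 - 587/241 = -867705/241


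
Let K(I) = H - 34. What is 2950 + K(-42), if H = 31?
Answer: 2947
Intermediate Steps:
K(I) = -3 (K(I) = 31 - 34 = -3)
2950 + K(-42) = 2950 - 3 = 2947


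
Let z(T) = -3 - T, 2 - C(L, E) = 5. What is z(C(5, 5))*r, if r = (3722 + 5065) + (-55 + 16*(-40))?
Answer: 0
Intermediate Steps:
C(L, E) = -3 (C(L, E) = 2 - 1*5 = 2 - 5 = -3)
r = 8092 (r = 8787 + (-55 - 640) = 8787 - 695 = 8092)
z(C(5, 5))*r = (-3 - 1*(-3))*8092 = (-3 + 3)*8092 = 0*8092 = 0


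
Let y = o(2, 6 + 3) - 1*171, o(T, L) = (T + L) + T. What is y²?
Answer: 24964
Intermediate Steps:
o(T, L) = L + 2*T (o(T, L) = (L + T) + T = L + 2*T)
y = -158 (y = ((6 + 3) + 2*2) - 1*171 = (9 + 4) - 171 = 13 - 171 = -158)
y² = (-158)² = 24964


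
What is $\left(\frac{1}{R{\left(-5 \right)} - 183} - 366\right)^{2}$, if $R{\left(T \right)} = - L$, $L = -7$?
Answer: $\frac{4149549889}{30976} \approx 1.3396 \cdot 10^{5}$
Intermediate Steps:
$R{\left(T \right)} = 7$ ($R{\left(T \right)} = \left(-1\right) \left(-7\right) = 7$)
$\left(\frac{1}{R{\left(-5 \right)} - 183} - 366\right)^{2} = \left(\frac{1}{7 - 183} - 366\right)^{2} = \left(\frac{1}{-176} - 366\right)^{2} = \left(- \frac{1}{176} - 366\right)^{2} = \left(- \frac{64417}{176}\right)^{2} = \frac{4149549889}{30976}$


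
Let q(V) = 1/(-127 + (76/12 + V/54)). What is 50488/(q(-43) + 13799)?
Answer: 331150792/90507587 ≈ 3.6588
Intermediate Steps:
q(V) = 1/(-362/3 + V/54) (q(V) = 1/(-127 + (76*(1/12) + V*(1/54))) = 1/(-127 + (19/3 + V/54)) = 1/(-362/3 + V/54))
50488/(q(-43) + 13799) = 50488/(54/(-6516 - 43) + 13799) = 50488/(54/(-6559) + 13799) = 50488/(54*(-1/6559) + 13799) = 50488/(-54/6559 + 13799) = 50488/(90507587/6559) = 50488*(6559/90507587) = 331150792/90507587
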